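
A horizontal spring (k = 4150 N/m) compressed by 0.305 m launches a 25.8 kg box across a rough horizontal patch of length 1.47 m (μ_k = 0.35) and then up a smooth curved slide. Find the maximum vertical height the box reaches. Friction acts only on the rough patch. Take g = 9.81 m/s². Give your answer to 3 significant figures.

Spring energy: E₀ = ½kx² = ½(4150)(0.305)² = 193.03 J
Friction: W_f = μ_k mg d = (0.35)(25.8)(9.81)(1.47) = 130.2 J
Energy at base of ramp: E = 193.03 − 130.2 = 62.808 J
At max height all remaining energy is PE: mgh = E ⇒ h = E/(mg) = 62.808/(25.8 × 9.81) = 0.2482 m

h = 0.248 m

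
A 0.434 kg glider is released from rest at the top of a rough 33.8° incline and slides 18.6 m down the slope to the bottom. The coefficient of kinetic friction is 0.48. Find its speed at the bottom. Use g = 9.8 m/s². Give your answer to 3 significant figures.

v = 7.58 m/s

Taking the bottom as reference, mgh = ½mv² + μ_k N L with h = L sinθ, N = mg cosθ:
mgh = mgL sinθ = (0.434)(9.8)(18.6)sin33.8° = 44.008 J
W_f = μ_k mg cosθ · L = (0.48)(0.434)(9.8)cos33.8°·18.6 = 31.55 J
½mv² = 44.008 − 31.55 = 12.454 J
v = √(2 × 12.454/0.434) = 7.576 m/s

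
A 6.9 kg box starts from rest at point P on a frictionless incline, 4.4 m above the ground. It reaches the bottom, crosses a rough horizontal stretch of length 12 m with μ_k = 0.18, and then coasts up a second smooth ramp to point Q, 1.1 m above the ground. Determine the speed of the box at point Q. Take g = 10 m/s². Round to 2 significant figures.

Energy at P: mgh₁ = (6.9)(10)(4.4) = 303.60 J
Friction loss: W_f = μ_k mg d = 149.0 J
At Q: ½mv² + mgh₂ = mgh₁ − W_f
½mv² = 303.60 − 149.0 − 75.900 = 78.660 J
v = √(2 × 78.660/6.9) = 4.775 m/s

v = 4.8 m/s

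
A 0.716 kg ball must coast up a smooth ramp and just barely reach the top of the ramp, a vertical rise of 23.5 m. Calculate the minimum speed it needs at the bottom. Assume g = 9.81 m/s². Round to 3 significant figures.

At the top it is momentarily at rest, so all KE converts to PE: ½mv² = mgh
v = √(2gh) = √(2 × 9.81 × 23.5) = 21.47 m/s

v = 21.5 m/s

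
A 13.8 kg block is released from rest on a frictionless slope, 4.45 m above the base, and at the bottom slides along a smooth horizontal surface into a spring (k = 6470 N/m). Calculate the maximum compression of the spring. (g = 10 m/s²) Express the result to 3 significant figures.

Energy conservation (no friction) from release to max compression: mgh = ½kx²
x = √(2mgh/k) = √(2 × 13.8 × 10 × 4.45 / 6470) = 0.4357 m

x = 0.436 m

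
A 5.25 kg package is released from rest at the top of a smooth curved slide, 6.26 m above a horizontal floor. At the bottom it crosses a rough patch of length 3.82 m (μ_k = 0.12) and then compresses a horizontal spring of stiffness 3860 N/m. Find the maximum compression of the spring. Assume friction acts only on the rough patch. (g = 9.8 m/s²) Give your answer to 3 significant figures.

x = 0.393 m

Initial energy: E₁ = mgh = (5.25)(9.8)(6.26) = 322.08 J
Friction removes W_f = μ_k mg d = (0.12)(5.25)(9.8)(3.82) = 23.58 J
Energy reaching the spring: E = 322.08 − 23.58 = 298.49 J
At max compression ½kx² = E ⇒ x = √(2E/k) = √(2 × 298.49/3860) = 0.3933 m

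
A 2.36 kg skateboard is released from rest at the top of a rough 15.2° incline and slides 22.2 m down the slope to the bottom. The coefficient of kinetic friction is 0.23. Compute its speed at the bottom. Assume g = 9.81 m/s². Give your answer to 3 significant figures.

Taking the bottom as reference, mgh = ½mv² + μ_k N L with h = L sinθ, N = mg cosθ:
mgh = mgL sinθ = (2.36)(9.81)(22.2)sin15.2° = 134.76 J
W_f = μ_k mg cosθ · L = (0.23)(2.36)(9.81)cos15.2°·22.2 = 114.1 J
½mv² = 134.76 − 114.1 = 20.680 J
v = √(2 × 20.680/2.36) = 4.186 m/s

v = 4.19 m/s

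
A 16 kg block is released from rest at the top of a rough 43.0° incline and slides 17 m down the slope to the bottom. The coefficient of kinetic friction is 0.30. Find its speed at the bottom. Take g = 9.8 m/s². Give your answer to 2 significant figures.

Energy: mgh = ½mv² + W_f, with h = L sinθ and W_f = μ_k (mg cosθ) L
mgh = mgL sinθ = (16)(9.8)(17)sin43.0° = 1817.9 J
W_f = μ_k mg cosθ · L = (0.30)(16)(9.8)cos43.0°·17 = 584.8 J
½mv² = 1817.9 − 584.8 = 1233.1 J
v = √(2 × 1233.1/16) = 12.42 m/s

v = 12 m/s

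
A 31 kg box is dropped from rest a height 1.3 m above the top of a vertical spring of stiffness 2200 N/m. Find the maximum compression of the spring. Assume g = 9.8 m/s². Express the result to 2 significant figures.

x = 0.75 m

Take the reference level at the top of the uncompressed spring. At max compression the box has fallen H + x and is momentarily at rest:
mg(H + x) = ½kx²
½(2200)x² − (31)(9.8)x − (31)(9.8)(1.3) = 0
1100x² − 303.8x − 394.9 = 0
x = [303.8 + √(92294 + 1.7377e+06)]/(2 × 1100) = 0.7530 m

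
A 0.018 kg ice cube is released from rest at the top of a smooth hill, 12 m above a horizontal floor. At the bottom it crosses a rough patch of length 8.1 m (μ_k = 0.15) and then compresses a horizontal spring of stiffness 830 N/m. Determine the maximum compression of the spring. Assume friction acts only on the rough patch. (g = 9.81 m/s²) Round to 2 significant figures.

Initial energy: E₁ = mgh = (0.018)(9.81)(12) = 2.1190 J
Friction removes W_f = μ_k mg d = (0.15)(0.018)(9.81)(8.1) = 0.2145 J
Energy reaching the spring: E = 2.1190 − 0.2145 = 1.9044 J
At max compression ½kx² = E ⇒ x = √(2E/k) = √(2 × 1.9044/830) = 0.06774 m

x = 0.068 m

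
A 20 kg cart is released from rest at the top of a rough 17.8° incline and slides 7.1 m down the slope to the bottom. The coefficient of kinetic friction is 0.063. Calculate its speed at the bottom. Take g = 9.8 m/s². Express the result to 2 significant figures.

Energy: mgh = ½mv² + W_f, with h = L sinθ and W_f = μ_k (mg cosθ) L
mgh = mgL sinθ = (20)(9.8)(7.1)sin17.8° = 425.41 J
W_f = μ_k mg cosθ · L = (0.063)(20)(9.8)cos17.8°·7.1 = 83.47 J
½mv² = 425.41 − 83.47 = 341.93 J
v = √(2 × 341.93/20) = 5.847 m/s

v = 5.8 m/s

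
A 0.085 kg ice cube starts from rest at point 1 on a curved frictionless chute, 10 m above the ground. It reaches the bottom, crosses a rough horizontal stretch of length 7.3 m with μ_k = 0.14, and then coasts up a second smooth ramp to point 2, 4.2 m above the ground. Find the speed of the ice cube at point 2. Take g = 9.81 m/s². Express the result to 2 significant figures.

Energy at 1: mgh₁ = (0.085)(9.81)(10) = 8.3385 J
Friction loss: W_f = μ_k mg d = 0.8522 J
At 2: ½mv² + mgh₂ = mgh₁ − W_f
½mv² = 8.3385 − 0.8522 − 3.5022 = 3.9841 J
v = √(2 × 3.9841/0.085) = 9.682 m/s

v = 9.7 m/s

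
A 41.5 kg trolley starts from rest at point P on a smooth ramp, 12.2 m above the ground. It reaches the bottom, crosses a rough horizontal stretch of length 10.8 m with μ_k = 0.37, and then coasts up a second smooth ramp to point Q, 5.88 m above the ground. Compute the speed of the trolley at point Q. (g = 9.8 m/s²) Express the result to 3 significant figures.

Energy at P: mgh₁ = (41.5)(9.8)(12.2) = 4961.7 J
Friction loss: W_f = μ_k mg d = 1625 J
At Q: ½mv² + mgh₂ = mgh₁ − W_f
½mv² = 4961.7 − 1625 − 2391.4 = 945.17 J
v = √(2 × 945.17/41.5) = 6.749 m/s

v = 6.75 m/s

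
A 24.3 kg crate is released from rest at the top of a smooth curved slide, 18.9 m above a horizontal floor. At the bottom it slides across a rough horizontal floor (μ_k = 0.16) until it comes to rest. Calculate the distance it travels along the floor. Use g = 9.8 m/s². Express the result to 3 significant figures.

Energy at the top = energy at the end + work done against friction:
At rest all PE has been dissipated by friction: mgh = μ_k m g d
d = h/μ_k = 18.9/0.16 = 118.1 m

d = 118 m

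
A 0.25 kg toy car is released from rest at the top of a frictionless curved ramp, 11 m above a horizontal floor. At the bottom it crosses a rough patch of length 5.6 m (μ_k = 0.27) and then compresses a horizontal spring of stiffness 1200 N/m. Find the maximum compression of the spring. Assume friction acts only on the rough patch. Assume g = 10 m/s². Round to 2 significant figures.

x = 0.20 m

Initial energy: E₁ = mgh = (0.25)(10)(11) = 27.500 J
Friction removes W_f = μ_k mg d = (0.27)(0.25)(10)(5.6) = 3.780 J
Energy reaching the spring: E = 27.500 − 3.780 = 23.720 J
At max compression ½kx² = E ⇒ x = √(2E/k) = √(2 × 23.720/1200) = 0.1988 m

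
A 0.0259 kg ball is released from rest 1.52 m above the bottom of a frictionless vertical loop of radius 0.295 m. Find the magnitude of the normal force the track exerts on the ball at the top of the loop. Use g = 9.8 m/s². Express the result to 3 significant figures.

Energy from release to top (height 2r): mgh = ½mv_top² + mg(2r)
v_top² = 2g(h − 2r) = 2(9.8)(1.52 − 0.5900) = 18.228 m²/s²
At the top, both N and weight point toward the centre: N + mg = mv_top²/r
N = m(v_top²/r − g) = 0.0259(18.228/0.295 − 9.8) = 1.347 N

N = 1.35 N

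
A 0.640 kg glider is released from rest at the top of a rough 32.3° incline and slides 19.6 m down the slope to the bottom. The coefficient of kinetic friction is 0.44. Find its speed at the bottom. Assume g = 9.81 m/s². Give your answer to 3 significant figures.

v = 7.90 m/s

Taking the bottom as reference, mgh = ½mv² + μ_k N L with h = L sinθ, N = mg cosθ:
mgh = mgL sinθ = (0.640)(9.81)(19.6)sin32.3° = 65.756 J
W_f = μ_k mg cosθ · L = (0.44)(0.640)(9.81)cos32.3°·19.6 = 45.77 J
½mv² = 65.756 − 45.77 = 19.989 J
v = √(2 × 19.989/0.640) = 7.904 m/s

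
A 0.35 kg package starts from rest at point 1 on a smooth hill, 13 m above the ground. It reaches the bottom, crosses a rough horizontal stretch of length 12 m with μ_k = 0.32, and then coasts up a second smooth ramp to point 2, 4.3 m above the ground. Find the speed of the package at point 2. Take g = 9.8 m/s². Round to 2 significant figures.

Energy at 1: mgh₁ = (0.35)(9.8)(13) = 44.590 J
Friction loss: W_f = μ_k mg d = 13.17 J
At 2: ½mv² + mgh₂ = mgh₁ − W_f
½mv² = 44.590 − 13.17 − 14.749 = 16.670 J
v = √(2 × 16.670/0.35) = 9.760 m/s

v = 9.8 m/s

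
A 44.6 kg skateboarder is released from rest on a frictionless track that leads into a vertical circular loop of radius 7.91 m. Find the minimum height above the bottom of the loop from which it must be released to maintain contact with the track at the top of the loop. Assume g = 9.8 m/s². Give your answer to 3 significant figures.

h = 19.8 m

At the top, for minimum speed gravity alone supplies the centripetal force: mg = mv_top²/r ⇒ v_top² = gr = 77.52 m²/s²
Energy conservation from release height h to the top (height 2r): mgh = ½mv_top² + mg(2r)
h = v_top²/(2g) + 2r = r/2 + 2r = 5r/2 = 19.77 m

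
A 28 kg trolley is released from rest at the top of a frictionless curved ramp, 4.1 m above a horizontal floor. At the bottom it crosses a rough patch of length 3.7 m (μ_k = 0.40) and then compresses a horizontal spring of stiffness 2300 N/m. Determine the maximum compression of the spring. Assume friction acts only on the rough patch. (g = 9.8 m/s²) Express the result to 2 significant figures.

x = 0.79 m

Initial energy: E₁ = mgh = (28)(9.8)(4.1) = 1125.0 J
Friction removes W_f = μ_k mg d = (0.40)(28)(9.8)(3.7) = 406.1 J
Energy reaching the spring: E = 1125.0 − 406.1 = 718.93 J
At max compression ½kx² = E ⇒ x = √(2E/k) = √(2 × 718.93/2300) = 0.7907 m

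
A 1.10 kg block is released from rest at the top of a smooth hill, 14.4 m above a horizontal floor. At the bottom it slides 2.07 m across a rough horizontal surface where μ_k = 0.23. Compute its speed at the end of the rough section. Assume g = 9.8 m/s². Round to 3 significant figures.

v = 16.5 m/s

Applying the work–energy principle:
mgh = ½mv² + μ_k m g d
W_f = μ_k mg d = (0.23)(1.10)(9.8)(2.07) = 5.132 J
½mv² = mgh − W_f = 155.23 − 5.132 = 150.10 J
v = √(2 × 150.10/1.10) = 16.52 m/s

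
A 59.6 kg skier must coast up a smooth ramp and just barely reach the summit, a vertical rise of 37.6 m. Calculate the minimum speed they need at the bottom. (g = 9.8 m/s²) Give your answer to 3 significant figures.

v = 27.1 m/s

At the top they are momentarily at rest, so all KE converts to PE: ½mv² = mgh
v = √(2gh) = √(2 × 9.8 × 37.6) = 27.15 m/s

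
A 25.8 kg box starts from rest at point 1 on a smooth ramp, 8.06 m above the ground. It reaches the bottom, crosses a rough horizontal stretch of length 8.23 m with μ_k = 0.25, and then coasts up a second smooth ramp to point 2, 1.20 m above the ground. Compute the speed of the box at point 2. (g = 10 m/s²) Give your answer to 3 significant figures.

v = 9.80 m/s

Energy at 1: mgh₁ = (25.8)(10)(8.06) = 2079.5 J
Friction loss: W_f = μ_k mg d = 530.8 J
At 2: ½mv² + mgh₂ = mgh₁ − W_f
½mv² = 2079.5 − 530.8 − 309.60 = 1239.0 J
v = √(2 × 1239.0/25.8) = 9.801 m/s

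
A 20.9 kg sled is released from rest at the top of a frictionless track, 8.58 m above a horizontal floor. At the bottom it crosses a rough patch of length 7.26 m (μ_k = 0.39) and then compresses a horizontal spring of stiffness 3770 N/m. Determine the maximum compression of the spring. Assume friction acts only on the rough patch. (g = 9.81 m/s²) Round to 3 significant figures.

Initial energy: E₁ = mgh = (20.9)(9.81)(8.58) = 1759.1 J
Friction removes W_f = μ_k mg d = (0.39)(20.9)(9.81)(7.26) = 580.5 J
Energy reaching the spring: E = 1759.1 − 580.5 = 1178.6 J
At max compression ½kx² = E ⇒ x = √(2E/k) = √(2 × 1178.6/3770) = 0.7907 m

x = 0.791 m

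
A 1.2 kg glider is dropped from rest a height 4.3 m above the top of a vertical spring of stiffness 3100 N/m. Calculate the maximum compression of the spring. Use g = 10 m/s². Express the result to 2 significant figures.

x = 0.19 m

Take the reference level at the top of the uncompressed spring. At max compression the glider has fallen H + x and is momentarily at rest:
mg(H + x) = ½kx²
½(3100)x² − (1.2)(10)x − (1.2)(10)(4.3) = 0
1550x² − 12.00x − 51.60 = 0
x = [12.00 + √(144.0 + 319920)]/(2 × 1550) = 0.1864 m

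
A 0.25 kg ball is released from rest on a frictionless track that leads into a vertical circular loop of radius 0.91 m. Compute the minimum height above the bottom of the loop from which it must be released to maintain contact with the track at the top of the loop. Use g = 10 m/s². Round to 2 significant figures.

At the top, for minimum speed gravity alone supplies the centripetal force: mg = mv_top²/r ⇒ v_top² = gr = 9.100 m²/s²
Energy conservation from release height h to the top (height 2r): mgh = ½mv_top² + mg(2r)
h = v_top²/(2g) + 2r = r/2 + 2r = 5r/2 = 2.275 m

h = 2.3 m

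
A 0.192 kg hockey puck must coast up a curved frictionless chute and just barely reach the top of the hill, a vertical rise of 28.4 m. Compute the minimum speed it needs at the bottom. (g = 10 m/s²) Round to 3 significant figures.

v = 23.8 m/s

At the top it is momentarily at rest, so all KE converts to PE: ½mv² = mgh
v = √(2gh) = √(2 × 10 × 28.4) = 23.83 m/s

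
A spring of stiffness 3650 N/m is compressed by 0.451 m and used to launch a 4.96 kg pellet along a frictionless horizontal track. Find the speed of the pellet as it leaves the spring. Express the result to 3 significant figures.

v = 12.2 m/s

Spring PE converts entirely to kinetic energy: ½kx² = ½mv²
v = x√(k/m) = 0.451 × √(3650/4.96) = 12.23 m/s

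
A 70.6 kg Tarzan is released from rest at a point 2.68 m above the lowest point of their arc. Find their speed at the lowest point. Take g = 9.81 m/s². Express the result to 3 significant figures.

Mechanical energy is conserved (no friction): mgh = ½mv²
v = √(2gh) = √(2 × 9.81 × 2.68) = √52.582 = 7.251 m/s

v = 7.25 m/s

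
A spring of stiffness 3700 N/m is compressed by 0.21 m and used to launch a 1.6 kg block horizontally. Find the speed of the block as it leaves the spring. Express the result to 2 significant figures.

v = 10 m/s

The block leaves the spring when the spring is at natural length, so ½kx² = ½mv²
v = x√(k/m) = 0.21 × √(3700/1.6) = 10.10 m/s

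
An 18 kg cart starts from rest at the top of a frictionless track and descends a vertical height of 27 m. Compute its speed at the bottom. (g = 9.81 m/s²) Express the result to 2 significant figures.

Equating total energy at the two states: mgh = ½mv²
v = √(2gh) = √(2 × 9.81 × 27) = √529.74 = 23.02 m/s

v = 23 m/s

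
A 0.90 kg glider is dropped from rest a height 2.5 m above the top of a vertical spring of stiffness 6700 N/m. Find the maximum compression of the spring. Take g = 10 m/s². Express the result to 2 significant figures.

x = 0.083 m

Measuring PE from the top of the relaxed spring, at max compression the glider has dropped H + x with zero KE, so:
mg(H + x) = ½kx²
½(6700)x² − (0.90)(10)x − (0.90)(10)(2.5) = 0
3350x² − 9.000x − 22.50 = 0
x = [9.000 + √(81.00 + 301500)]/(2 × 3350) = 0.08331 m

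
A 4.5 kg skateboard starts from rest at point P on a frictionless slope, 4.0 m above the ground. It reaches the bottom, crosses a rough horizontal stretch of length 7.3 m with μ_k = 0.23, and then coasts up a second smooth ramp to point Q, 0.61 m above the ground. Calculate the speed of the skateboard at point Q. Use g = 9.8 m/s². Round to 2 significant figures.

v = 5.8 m/s

Energy at P: mgh₁ = (4.5)(9.8)(4.0) = 176.40 J
Friction loss: W_f = μ_k mg d = 74.04 J
At Q: ½mv² + mgh₂ = mgh₁ − W_f
½mv² = 176.40 − 74.04 − 26.901 = 75.455 J
v = √(2 × 75.455/4.5) = 5.791 m/s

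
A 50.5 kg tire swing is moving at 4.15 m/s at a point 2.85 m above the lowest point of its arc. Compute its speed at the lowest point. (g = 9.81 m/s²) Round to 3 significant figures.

v = 8.55 m/s

Equating total energy at the two states: ½mv₀² + mgh = ½mv²
v² = v₀² + 2gh = (4.15)² + 2(9.81)(2.85) = 73.139
v = √73.139 = 8.552 m/s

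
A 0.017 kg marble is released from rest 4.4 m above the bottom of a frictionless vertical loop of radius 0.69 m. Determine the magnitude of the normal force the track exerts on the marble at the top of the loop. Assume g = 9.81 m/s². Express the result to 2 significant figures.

Energy from release to top (height 2r): mgh = ½mv_top² + mg(2r)
v_top² = 2g(h − 2r) = 2(9.81)(4.4 − 1.380) = 59.252 m²/s²
At the top, both N and weight point toward the centre: N + mg = mv_top²/r
N = m(v_top²/r − g) = 0.017(59.252/0.69 − 9.81) = 1.293 N

N = 1.3 N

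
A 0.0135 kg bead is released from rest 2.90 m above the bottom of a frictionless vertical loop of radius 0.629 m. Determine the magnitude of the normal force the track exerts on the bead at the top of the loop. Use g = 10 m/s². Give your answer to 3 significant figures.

Energy from release to top (height 2r): mgh = ½mv_top² + mg(2r)
v_top² = 2g(h − 2r) = 2(10)(2.90 − 1.258) = 32.840 m²/s²
At the top, both N and weight point toward the centre: N + mg = mv_top²/r
N = m(v_top²/r − g) = 0.0135(32.840/0.629 − 10) = 0.5698 N

N = 0.570 N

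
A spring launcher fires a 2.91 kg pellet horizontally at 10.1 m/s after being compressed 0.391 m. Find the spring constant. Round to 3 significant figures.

k = 1940 N/m

½kx² = ½mv²
k = mv²/x² = (2.91)(10.1)²/(0.391)² = 1942 N/m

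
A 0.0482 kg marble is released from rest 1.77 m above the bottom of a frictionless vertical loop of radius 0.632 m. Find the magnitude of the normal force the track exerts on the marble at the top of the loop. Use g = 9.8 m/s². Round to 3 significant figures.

Energy from release to top (height 2r): mgh = ½mv_top² + mg(2r)
v_top² = 2g(h − 2r) = 2(9.8)(1.77 − 1.264) = 9.9176 m²/s²
At the top, both N and weight point toward the centre: N + mg = mv_top²/r
N = m(v_top²/r − g) = 0.0482(9.9176/0.632 − 9.8) = 0.2840 N

N = 0.284 N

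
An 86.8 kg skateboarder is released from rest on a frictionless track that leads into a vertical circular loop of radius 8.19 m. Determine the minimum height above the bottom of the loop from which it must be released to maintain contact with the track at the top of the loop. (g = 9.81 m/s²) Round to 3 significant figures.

At the top, for minimum speed gravity alone supplies the centripetal force: mg = mv_top²/r ⇒ v_top² = gr = 80.34 m²/s²
Energy conservation from release height h to the top (height 2r): mgh = ½mv_top² + mg(2r)
h = v_top²/(2g) + 2r = r/2 + 2r = 5r/2 = 20.47 m

h = 20.5 m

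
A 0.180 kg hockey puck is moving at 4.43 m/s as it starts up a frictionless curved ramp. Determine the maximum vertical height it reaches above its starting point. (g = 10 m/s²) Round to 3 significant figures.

Setting KE at the bottom equal to PE gained: ½mv² = mgh
h = v²/(2g) = 4.43²/(2 × 10) = 0.9812 m

h = 0.981 m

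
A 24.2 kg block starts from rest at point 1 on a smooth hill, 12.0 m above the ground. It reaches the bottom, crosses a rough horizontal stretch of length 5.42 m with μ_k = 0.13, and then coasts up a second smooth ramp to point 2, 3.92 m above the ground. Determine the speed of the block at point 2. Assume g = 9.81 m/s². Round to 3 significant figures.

Energy at 1: mgh₁ = (24.2)(9.81)(12.0) = 2848.8 J
Friction loss: W_f = μ_k mg d = 167.3 J
At 2: ½mv² + mgh₂ = mgh₁ − W_f
½mv² = 2848.8 − 167.3 − 930.62 = 1750.9 J
v = √(2 × 1750.9/24.2) = 12.03 m/s

v = 12.0 m/s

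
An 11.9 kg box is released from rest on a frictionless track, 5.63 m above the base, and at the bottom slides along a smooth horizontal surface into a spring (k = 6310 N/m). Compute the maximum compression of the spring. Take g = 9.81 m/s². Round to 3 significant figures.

x = 0.456 m

Gravitational PE at the top equals spring PE at max compression: mgh = ½kx²
x = √(2mgh/k) = √(2 × 11.9 × 9.81 × 5.63 / 6310) = 0.4564 m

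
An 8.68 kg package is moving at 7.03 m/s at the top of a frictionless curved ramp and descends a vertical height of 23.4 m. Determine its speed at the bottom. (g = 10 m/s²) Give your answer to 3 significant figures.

v = 22.7 m/s

Mechanical energy is conserved (no friction): ½mv₀² + mgh = ½mv²
The mass cancels from both sides.
v² = v₀² + 2gh = (7.03)² + 2(10)(23.4) = 517.42
v = √517.42 = 22.75 m/s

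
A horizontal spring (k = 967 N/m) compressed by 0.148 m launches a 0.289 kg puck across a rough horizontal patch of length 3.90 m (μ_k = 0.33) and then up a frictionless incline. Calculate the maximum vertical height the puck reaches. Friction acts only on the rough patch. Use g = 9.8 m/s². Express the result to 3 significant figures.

h = 2.45 m

Spring energy: E₀ = ½kx² = ½(967)(0.148)² = 10.591 J
Friction: W_f = μ_k mg d = (0.33)(0.289)(9.8)(3.90) = 3.645 J
Energy at base of ramp: E = 10.591 − 3.645 = 6.9455 J
At max height all remaining energy is PE: mgh = E ⇒ h = E/(mg) = 6.9455/(0.289 × 9.8) = 2.452 m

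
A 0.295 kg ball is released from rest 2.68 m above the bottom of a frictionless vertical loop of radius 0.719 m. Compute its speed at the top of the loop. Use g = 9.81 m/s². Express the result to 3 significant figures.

v = 4.94 m/s

Energy conservation: mgh = ½mv_top² + mg(2r)
v_top² = 2g(h − 2r) = 2(9.81)(2.68 − 1.438) = 24.37
v_top = 4.936 m/s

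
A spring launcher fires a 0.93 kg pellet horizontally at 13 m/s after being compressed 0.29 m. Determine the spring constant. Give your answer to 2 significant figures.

k = 1900 N/m

½kx² = ½mv²
k = mv²/x² = (0.93)(13)²/(0.29)² = 1869 N/m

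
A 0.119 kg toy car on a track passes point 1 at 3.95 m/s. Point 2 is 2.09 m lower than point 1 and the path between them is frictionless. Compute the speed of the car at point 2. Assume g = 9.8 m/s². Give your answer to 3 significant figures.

v = 7.52 m/s

Equating total energy at the two states: ½mv₀² + mgh = ½mv²
v² = v₀² + 2gh = (3.95)² + 2(9.8)(2.09) = 56.566
v = √56.566 = 7.521 m/s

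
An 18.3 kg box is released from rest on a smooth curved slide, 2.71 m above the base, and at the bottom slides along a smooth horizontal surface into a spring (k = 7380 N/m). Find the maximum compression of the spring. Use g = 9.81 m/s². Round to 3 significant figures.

x = 0.363 m

Gravitational PE at the top equals spring PE at max compression: mgh = ½kx²
x = √(2mgh/k) = √(2 × 18.3 × 9.81 × 2.71 / 7380) = 0.3631 m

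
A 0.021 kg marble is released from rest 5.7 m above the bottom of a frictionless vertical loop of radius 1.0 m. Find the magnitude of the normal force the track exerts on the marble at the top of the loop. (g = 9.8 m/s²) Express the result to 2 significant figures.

Energy from release to top (height 2r): mgh = ½mv_top² + mg(2r)
v_top² = 2g(h − 2r) = 2(9.8)(5.7 − 2.000) = 72.520 m²/s²
At the top, both N and weight point toward the centre: N + mg = mv_top²/r
N = m(v_top²/r − g) = 0.021(72.520/1.0 − 9.8) = 1.317 N

N = 1.3 N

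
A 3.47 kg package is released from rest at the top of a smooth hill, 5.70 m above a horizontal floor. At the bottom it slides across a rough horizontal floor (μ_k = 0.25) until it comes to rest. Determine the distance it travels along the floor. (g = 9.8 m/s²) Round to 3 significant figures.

Applying the work–energy principle:
At rest all PE has been dissipated by friction: mgh = μ_k m g d
d = h/μ_k = 5.70/0.25 = 22.80 m

d = 22.8 m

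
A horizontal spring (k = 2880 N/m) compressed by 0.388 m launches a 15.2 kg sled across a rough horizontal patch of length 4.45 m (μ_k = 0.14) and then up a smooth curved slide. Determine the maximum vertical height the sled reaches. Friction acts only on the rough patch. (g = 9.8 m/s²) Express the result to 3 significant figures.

h = 0.832 m

Spring energy: E₀ = ½kx² = ½(2880)(0.388)² = 216.78 J
Friction: W_f = μ_k mg d = (0.14)(15.2)(9.8)(4.45) = 92.80 J
Energy at base of ramp: E = 216.78 − 92.80 = 123.98 J
At max height all remaining energy is PE: mgh = E ⇒ h = E/(mg) = 123.98/(15.2 × 9.8) = 0.8323 m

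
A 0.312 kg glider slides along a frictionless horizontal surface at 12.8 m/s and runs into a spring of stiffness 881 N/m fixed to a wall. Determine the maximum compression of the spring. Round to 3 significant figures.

All KE is stored as spring PE at maximum compression: ½mv² = ½kx²
x = v√(m/k) = 12.8 × √(0.312/881) = 0.2409 m

x = 0.241 m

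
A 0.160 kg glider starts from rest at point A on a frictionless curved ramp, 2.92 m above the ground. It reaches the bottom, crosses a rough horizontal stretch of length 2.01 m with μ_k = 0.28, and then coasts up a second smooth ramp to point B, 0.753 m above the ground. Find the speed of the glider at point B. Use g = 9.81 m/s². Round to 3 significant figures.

v = 5.61 m/s

Energy at A: mgh₁ = (0.160)(9.81)(2.92) = 4.5832 J
Friction loss: W_f = μ_k mg d = 0.8834 J
At B: ½mv² + mgh₂ = mgh₁ − W_f
½mv² = 4.5832 − 0.8834 − 1.1819 = 2.5180 J
v = √(2 × 2.5180/0.160) = 5.610 m/s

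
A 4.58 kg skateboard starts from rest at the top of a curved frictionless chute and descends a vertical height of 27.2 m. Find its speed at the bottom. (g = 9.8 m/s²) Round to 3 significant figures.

v = 23.1 m/s

By conservation of mechanical energy, mgh = ½mv²
v = √(2gh) = √(2 × 9.8 × 27.2) = √533.12 = 23.09 m/s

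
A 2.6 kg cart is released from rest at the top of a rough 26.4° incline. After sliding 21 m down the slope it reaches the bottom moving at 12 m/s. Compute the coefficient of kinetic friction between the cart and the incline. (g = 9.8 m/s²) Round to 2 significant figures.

The energy dissipated by friction is the PE lost minus the KE gained:
mgL sinθ = 237.92 J; ½mv² = 187.20 J
W_f = 237.92 − 187.20 = 50.72 J
μ_k = W_f/(mg cosθ · L) = 50.72/(22.82 × 21) = 0.1058

μ_k = 0.11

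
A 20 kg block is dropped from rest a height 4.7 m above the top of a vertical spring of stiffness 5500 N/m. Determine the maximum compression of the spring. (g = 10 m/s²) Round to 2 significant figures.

x = 0.62 m

Take the reference level at the top of the uncompressed spring. At max compression the block has fallen H + x and is momentarily at rest:
mg(H + x) = ½kx²
½(5500)x² − (20)(10)x − (20)(10)(4.7) = 0
2750x² − 200.0x − 940.0 = 0
x = [200.0 + √(40000 + 1.0340e+07)]/(2 × 2750) = 0.6221 m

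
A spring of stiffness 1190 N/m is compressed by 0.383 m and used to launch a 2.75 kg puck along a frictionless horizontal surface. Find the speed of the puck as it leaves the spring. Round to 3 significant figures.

Spring PE converts entirely to kinetic energy: ½kx² = ½mv²
v = x√(k/m) = 0.383 × √(1190/2.75) = 7.967 m/s

v = 7.97 m/s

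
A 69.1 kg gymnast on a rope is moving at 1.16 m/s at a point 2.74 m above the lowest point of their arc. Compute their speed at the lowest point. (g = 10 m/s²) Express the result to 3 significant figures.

Mechanical energy is conserved (no friction): ½mv₀² + mgh = ½mv²
v² = v₀² + 2gh = (1.16)² + 2(10)(2.74) = 56.146
v = √56.146 = 7.493 m/s

v = 7.49 m/s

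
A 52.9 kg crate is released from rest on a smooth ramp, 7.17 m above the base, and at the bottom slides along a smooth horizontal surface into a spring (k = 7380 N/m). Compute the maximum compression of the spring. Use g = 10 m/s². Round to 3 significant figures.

Gravitational PE at the top equals spring PE at max compression: mgh = ½kx²
x = √(2mgh/k) = √(2 × 52.9 × 10 × 7.17 / 7380) = 1.014 m

x = 1.01 m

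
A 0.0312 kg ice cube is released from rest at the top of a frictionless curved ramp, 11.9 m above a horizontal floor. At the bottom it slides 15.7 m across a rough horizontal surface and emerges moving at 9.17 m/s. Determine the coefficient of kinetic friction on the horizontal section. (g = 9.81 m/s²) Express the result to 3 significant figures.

μ_k = 0.485

Energy bookkeeping (friction removes W_f = μ_k N d):
mgh = ½mv² + μ_k m g d
mgh = 3.6423 J; ½mv² = 1.3118 J
W_f = 3.6423 − 1.3118 = 2.330 J
μ_k = W_f/(mg·d) = 2.330/(0.3061 × 15.7) = 0.4850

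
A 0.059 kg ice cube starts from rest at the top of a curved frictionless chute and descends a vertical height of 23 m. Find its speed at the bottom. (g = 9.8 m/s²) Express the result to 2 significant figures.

v = 21 m/s

Mechanical energy is conserved (no friction): mgh = ½mv²
The mass cancels from both sides.
v = √(2gh) = √(2 × 9.8 × 23) = √450.80 = 21.23 m/s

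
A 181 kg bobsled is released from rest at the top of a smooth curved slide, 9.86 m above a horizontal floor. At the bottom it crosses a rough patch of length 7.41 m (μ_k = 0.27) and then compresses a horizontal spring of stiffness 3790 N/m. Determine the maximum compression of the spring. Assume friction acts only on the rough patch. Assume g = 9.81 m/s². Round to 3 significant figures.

x = 2.71 m

Initial energy: E₁ = mgh = (181)(9.81)(9.86) = 17508 J
Friction removes W_f = μ_k mg d = (0.27)(181)(9.81)(7.41) = 3552 J
Energy reaching the spring: E = 17508 − 3552 = 13955 J
At max compression ½kx² = E ⇒ x = √(2E/k) = √(2 × 13955/3790) = 2.714 m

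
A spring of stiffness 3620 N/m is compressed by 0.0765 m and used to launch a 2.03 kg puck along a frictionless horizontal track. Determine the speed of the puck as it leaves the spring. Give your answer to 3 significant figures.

v = 3.23 m/s

Spring PE converts entirely to kinetic energy: ½kx² = ½mv²
v = x√(k/m) = 0.0765 × √(3620/2.03) = 3.230 m/s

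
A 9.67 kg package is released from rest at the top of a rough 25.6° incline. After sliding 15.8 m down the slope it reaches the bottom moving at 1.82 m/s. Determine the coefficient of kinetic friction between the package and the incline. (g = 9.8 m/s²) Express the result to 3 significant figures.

μ_k = 0.467

mgh = ½mv² + μ_k (mg cosθ) L, with h = L sinθ
mgL sinθ = 646.96 J; ½mv² = 16.015 J
W_f = 646.96 − 16.015 = 630.9 J
μ_k = W_f/(mg cosθ · L) = 630.9/(85.46 × 15.8) = 0.4673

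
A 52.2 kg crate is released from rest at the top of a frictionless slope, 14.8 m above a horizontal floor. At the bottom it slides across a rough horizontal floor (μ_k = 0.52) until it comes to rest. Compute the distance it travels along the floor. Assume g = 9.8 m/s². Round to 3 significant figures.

Energy at the top = energy at the end + work done against friction:
At rest all PE has been dissipated by friction: mgh = μ_k m g d
d = h/μ_k = 14.8/0.52 = 28.46 m

d = 28.5 m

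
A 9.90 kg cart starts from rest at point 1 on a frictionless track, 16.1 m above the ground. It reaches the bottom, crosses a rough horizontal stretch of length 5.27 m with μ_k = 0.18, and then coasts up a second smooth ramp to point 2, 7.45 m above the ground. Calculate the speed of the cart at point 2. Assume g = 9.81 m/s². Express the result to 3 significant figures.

Energy at 1: mgh₁ = (9.90)(9.81)(16.1) = 1563.6 J
Friction loss: W_f = μ_k mg d = 92.13 J
At 2: ½mv² + mgh₂ = mgh₁ − W_f
½mv² = 1563.6 − 92.13 − 723.54 = 747.95 J
v = √(2 × 747.95/9.90) = 12.29 m/s

v = 12.3 m/s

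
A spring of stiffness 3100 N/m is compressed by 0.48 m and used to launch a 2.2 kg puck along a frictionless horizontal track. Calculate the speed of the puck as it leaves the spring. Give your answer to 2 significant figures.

v = 18 m/s

Spring PE converts entirely to kinetic energy: ½kx² = ½mv²
v = x√(k/m) = 0.48 × √(3100/2.2) = 18.02 m/s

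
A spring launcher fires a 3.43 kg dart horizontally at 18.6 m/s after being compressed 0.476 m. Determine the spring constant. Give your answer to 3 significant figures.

k = 5240 N/m

½kx² = ½mv²
k = mv²/x² = (3.43)(18.6)²/(0.476)² = 5237 N/m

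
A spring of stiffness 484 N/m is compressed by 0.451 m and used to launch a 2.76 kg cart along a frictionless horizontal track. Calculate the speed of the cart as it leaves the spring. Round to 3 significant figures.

v = 5.97 m/s

The cart leaves the spring when the spring is at natural length, so ½kx² = ½mv²
v = x√(k/m) = 0.451 × √(484/2.76) = 5.972 m/s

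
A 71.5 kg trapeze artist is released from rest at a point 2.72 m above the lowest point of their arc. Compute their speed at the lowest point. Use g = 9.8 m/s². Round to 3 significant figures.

v = 7.30 m/s

By conservation of mechanical energy, mgh = ½mv²
v = √(2gh) = √(2 × 9.8 × 2.72) = √53.312 = 7.302 m/s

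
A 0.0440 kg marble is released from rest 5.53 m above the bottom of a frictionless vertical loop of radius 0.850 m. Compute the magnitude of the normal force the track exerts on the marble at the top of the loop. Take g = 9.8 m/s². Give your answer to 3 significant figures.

N = 3.45 N

Energy from release to top (height 2r): mgh = ½mv_top² + mg(2r)
v_top² = 2g(h − 2r) = 2(9.8)(5.53 − 1.700) = 75.068 m²/s²
At the top, both N and weight point toward the centre: N + mg = mv_top²/r
N = m(v_top²/r − g) = 0.0440(75.068/0.850 − 9.8) = 3.455 N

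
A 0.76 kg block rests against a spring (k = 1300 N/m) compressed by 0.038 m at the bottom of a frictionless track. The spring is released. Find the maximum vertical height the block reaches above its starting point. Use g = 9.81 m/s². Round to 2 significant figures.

At maximum height the block is at rest, so ½kx² = mgh
h = kx²/(2mg) = (1300)(0.038)²/(2 × 0.76 × 9.81) = 0.1259 m

h = 0.13 m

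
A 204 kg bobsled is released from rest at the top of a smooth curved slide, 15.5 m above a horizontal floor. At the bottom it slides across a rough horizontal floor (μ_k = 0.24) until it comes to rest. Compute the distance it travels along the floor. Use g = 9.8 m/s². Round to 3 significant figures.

Applying the work–energy principle:
At rest all PE has been dissipated by friction: mgh = μ_k m g d
d = h/μ_k = 15.5/0.24 = 64.58 m

d = 64.6 m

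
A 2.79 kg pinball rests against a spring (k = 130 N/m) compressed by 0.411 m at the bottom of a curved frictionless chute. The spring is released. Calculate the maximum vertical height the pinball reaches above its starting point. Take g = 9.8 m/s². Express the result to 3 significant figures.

At maximum height the pinball is at rest, so ½kx² = mgh
h = kx²/(2mg) = (130)(0.411)²/(2 × 2.79 × 9.8) = 0.4016 m

h = 0.402 m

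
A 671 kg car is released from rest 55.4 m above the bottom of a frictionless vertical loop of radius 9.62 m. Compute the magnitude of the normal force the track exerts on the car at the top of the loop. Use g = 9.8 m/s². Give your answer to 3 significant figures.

N = 42900 N

Energy from release to top (height 2r): mgh = ½mv_top² + mg(2r)
v_top² = 2g(h − 2r) = 2(9.8)(55.4 − 19.24) = 708.74 m²/s²
At the top, both N and weight point toward the centre: N + mg = mv_top²/r
N = m(v_top²/r − g) = 671(708.74/9.62 − 9.8) = 42859 N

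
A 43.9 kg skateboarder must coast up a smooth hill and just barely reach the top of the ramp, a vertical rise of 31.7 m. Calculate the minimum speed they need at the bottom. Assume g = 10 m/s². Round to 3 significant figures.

At the top they are momentarily at rest, so all KE converts to PE: ½mv² = mgh
v = √(2gh) = √(2 × 10 × 31.7) = 25.18 m/s

v = 25.2 m/s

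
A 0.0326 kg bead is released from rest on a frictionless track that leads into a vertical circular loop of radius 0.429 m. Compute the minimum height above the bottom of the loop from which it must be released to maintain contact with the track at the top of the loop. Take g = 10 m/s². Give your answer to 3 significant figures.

h = 1.07 m

At the top, for minimum speed gravity alone supplies the centripetal force: mg = mv_top²/r ⇒ v_top² = gr = 4.290 m²/s²
Energy conservation from release height h to the top (height 2r): mgh = ½mv_top² + mg(2r)
h = v_top²/(2g) + 2r = r/2 + 2r = 5r/2 = 1.073 m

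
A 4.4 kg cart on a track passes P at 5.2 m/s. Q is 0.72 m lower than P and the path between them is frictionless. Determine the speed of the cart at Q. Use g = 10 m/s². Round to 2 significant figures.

By conservation of mechanical energy, ½mv₀² + mgh = ½mv²
v² = v₀² + 2gh = (5.2)² + 2(10)(0.72) = 41.440
v = √41.440 = 6.437 m/s

v = 6.4 m/s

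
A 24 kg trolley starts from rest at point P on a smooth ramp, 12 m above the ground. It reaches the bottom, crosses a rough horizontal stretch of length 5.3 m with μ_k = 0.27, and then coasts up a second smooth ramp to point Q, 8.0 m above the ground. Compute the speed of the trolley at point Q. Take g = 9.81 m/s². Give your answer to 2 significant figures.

Energy at P: mgh₁ = (24)(9.81)(12) = 2825.3 J
Friction loss: W_f = μ_k mg d = 336.9 J
At Q: ½mv² + mgh₂ = mgh₁ − W_f
½mv² = 2825.3 − 336.9 − 1883.5 = 604.85 J
v = √(2 × 604.85/24) = 7.100 m/s

v = 7.1 m/s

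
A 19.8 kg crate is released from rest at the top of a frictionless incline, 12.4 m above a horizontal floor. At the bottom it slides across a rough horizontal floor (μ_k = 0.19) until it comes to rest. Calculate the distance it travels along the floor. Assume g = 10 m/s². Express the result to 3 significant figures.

d = 65.3 m

Energy at the top = energy at the end + work done against friction:
At rest all PE has been dissipated by friction: mgh = μ_k m g d
d = h/μ_k = 12.4/0.19 = 65.26 m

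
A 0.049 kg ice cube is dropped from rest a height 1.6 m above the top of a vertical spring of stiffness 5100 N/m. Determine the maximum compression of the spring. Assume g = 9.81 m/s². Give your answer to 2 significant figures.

Measuring PE from the top of the relaxed spring, at max compression the cube has dropped H + x with zero KE, so:
mg(H + x) = ½kx²
½(5100)x² − (0.049)(9.81)x − (0.049)(9.81)(1.6) = 0
2550x² − 0.4807x − 0.7691 = 0
x = [0.4807 + √(0.2311 + 7844.9)]/(2 × 2550) = 0.01746 m

x = 0.017 m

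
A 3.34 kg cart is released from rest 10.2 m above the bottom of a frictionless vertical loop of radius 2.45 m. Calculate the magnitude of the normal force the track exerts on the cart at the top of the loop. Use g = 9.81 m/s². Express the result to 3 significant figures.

Energy from release to top (height 2r): mgh = ½mv_top² + mg(2r)
v_top² = 2g(h − 2r) = 2(9.81)(10.2 − 4.900) = 103.99 m²/s²
At the top, both N and weight point toward the centre: N + mg = mv_top²/r
N = m(v_top²/r − g) = 3.34(103.99/2.45 − 9.81) = 109.0 N

N = 109 N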